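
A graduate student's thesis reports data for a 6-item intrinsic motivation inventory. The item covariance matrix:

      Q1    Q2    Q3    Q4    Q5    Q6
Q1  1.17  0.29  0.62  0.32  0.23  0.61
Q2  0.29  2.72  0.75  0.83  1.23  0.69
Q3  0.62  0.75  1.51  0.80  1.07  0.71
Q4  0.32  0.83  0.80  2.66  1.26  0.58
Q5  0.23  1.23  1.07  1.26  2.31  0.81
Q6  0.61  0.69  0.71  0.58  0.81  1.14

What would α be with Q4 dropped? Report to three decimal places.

Remaining items: Q1, Q2, Q3, Q5, Q6 (k = 5).
ΣVar(i) = 1.17 + 2.72 + 1.51 + 2.31 + 1.14 = 8.85
σ²_T = 8.85 + 2 × 7.01 = 22.87
α (item deleted) = (5/4)·(1 − 8.85/22.87) = 0.766

α = 0.766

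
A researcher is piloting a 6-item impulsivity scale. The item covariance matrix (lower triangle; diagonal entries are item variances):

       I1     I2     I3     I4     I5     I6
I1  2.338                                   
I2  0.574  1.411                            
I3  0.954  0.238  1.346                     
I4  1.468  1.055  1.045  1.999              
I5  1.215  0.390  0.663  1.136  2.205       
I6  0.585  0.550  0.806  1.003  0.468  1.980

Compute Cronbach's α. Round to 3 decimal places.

α = 0.820

Σσᵢ² = 2.338 + 1.411 + 1.346 + 1.999 + 2.205 + 1.980 = 11.279
Sum of off-diagonal covariances = 12.150
total variance = 11.279 + 2 × 12.150 = 35.579
α = (k/(k−1))·(1 − Σσᵢ²/total variance) = (6/5)·(1 − 11.279/35.579) = 0.820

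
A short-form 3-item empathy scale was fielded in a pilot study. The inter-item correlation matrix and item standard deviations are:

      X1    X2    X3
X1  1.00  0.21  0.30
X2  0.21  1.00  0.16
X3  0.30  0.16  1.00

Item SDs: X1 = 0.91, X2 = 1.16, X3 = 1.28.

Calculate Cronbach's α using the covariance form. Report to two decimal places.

α = 0.45

Σσ²ᵢ = 0.91² + 1.16² + 1.28² = 3.8121
Covariances σ_ij = r_ij · s_i · s_j:
  σ(X1,X2) = 0.21 × 0.91 × 1.16 = 0.2217
  σ(X1,X3) = 0.30 × 0.91 × 1.28 = 0.3494
  σ(X2,X3) = 0.16 × 1.16 × 1.28 = 0.2376
σ²_T = Σσ²ᵢ + 2·Σσ_ij = 3.8121 + 2 × 0.8087 = 5.4295
α = (3/2)·(1 − 3.8121/5.4295) = 0.45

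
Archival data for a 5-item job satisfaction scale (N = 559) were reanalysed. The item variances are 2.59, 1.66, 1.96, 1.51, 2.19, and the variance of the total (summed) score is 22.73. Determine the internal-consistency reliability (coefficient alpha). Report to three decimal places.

coefficient alpha = 0.705

ΣVar(i) = 2.59 + 1.66 + 1.96 + 1.51 + 2.19 = 9.91
α = (k/(k−1))·(1 − ΣVar(i)/Var(T)) = (5/4)·(1 − 9.91/22.73) = 0.705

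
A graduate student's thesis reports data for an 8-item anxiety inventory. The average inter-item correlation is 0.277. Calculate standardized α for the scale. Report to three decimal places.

α = 0.754

Standardized α = k·r̄ / (1 + (k−1)·r̄) = 8 × 0.277 / (1 + 7 × 0.277)
  = 2.2160 / 2.9390 = 0.754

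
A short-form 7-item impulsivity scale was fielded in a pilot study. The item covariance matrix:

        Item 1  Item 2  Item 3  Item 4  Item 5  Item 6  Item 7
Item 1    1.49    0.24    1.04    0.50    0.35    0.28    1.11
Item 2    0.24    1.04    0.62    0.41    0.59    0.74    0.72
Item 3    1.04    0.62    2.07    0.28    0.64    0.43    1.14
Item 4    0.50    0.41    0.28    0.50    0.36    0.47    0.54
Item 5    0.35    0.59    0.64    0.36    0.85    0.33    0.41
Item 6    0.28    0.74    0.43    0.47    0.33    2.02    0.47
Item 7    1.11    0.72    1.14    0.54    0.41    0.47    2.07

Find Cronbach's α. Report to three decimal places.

α = 0.816

Σσᵢ² = 1.49 + 1.04 + 2.07 + 0.50 + 0.85 + 2.02 + 2.07 = 10.04
Sum of the distinct covariances = 11.67
total variance = 10.04 + 2 × 11.67 = 33.38
α = (k/(k−1))·(1 − Σσᵢ²/total variance) = (7/6)·(1 − 10.04/33.38) = 0.816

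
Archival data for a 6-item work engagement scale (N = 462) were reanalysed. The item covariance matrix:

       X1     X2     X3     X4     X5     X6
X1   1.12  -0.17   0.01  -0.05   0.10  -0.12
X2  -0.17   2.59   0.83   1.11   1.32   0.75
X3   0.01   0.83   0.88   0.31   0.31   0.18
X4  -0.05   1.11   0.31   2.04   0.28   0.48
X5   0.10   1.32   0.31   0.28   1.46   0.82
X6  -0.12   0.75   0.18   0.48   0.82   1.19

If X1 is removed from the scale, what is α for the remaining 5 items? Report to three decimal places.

α = 0.763

Remaining items: X2, X3, X4, X5, X6 (k = 5).
Σσᵢ² = 2.59 + 0.88 + 2.04 + 1.46 + 1.19 = 8.16
total variance = 8.16 + 2 × 6.39 = 20.94
α (item deleted) = (5/4)·(1 − 8.16/20.94) = 0.763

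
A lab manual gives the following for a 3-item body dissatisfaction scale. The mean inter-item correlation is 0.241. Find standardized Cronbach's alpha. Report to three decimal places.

α = 0.488

Standardized α = k·r̄ / (1 + (k−1)·r̄) = 3 × 0.241 / (1 + 2 × 0.241)
  = 0.7230 / 1.4820 = 0.488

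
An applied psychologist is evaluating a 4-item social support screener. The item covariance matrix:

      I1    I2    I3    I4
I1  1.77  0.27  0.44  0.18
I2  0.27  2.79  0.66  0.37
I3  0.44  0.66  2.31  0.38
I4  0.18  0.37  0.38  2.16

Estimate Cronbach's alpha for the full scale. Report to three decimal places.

sum of item variances = 1.77 + 2.79 + 2.31 + 2.16 = 9.03
Σ_{i<j} σ_ij = 2.30
total variance = 9.03 + 2 × 2.30 = 13.63
α = (k/(k−1))·(1 − sum of item variances/total variance) = (4/3)·(1 − 9.03/13.63) = 0.450

Cronbach's alpha = 0.450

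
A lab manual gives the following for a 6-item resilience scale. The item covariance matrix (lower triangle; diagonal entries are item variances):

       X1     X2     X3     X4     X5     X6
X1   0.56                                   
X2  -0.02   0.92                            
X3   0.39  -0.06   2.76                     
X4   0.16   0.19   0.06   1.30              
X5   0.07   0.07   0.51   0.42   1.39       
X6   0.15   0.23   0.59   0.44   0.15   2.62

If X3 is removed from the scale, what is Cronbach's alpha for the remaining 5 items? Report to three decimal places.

Cronbach's alpha = 0.442

Remaining items: X1, X2, X4, X5, X6 (k = 5).
Σσᵢ² = 0.56 + 0.92 + 1.30 + 1.39 + 2.62 = 6.79
total variance = 6.79 + 2 × 1.86 = 10.51
α (item deleted) = (5/4)·(1 − 6.79/10.51) = 0.442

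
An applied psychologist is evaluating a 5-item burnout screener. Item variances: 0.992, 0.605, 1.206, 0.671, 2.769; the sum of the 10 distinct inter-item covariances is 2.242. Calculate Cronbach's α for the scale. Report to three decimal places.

Cronbach's α = 0.523

sum of item variances = 0.992 + 0.605 + 1.206 + 0.671 + 2.769 = 6.243
Sum of distinct covariances = 2.242
total variance = sum of item variances + 2·Σcov = 6.243 + 2 × 2.242 = 10.727
α = (5/4)·(1 − 6.243/10.727) = 0.523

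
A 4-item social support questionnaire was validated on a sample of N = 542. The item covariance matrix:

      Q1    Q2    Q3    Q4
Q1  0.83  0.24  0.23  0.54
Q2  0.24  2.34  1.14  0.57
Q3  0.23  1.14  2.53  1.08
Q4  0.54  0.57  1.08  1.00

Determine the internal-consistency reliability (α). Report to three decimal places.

Σσᵢ² = 0.83 + 2.34 + 2.53 + 1.00 = 6.70
Sum of the distinct covariances = 3.80
σ²_T = 6.70 + 2 × 3.80 = 14.30
α = (k/(k−1))·(1 − Σσᵢ²/σ²_T) = (4/3)·(1 − 6.70/14.30) = 0.709

α = 0.709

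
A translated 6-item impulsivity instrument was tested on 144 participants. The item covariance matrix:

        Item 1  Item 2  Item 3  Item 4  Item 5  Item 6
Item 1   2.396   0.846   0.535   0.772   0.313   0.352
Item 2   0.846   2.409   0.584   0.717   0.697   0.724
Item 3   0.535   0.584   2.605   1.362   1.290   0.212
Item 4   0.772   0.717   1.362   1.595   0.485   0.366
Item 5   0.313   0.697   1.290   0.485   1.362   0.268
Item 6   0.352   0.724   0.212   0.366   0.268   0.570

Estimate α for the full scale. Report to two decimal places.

ΣVar(i) = 2.396 + 2.409 + 2.605 + 1.595 + 1.362 + 0.570 = 10.937
Sum of off-diagonal covariances = 9.523
σ²_T = 10.937 + 2 × 9.523 = 29.983
α = (k/(k−1))·(1 − ΣVar(i)/σ²_T) = (6/5)·(1 − 10.937/29.983) = 0.76

α = 0.76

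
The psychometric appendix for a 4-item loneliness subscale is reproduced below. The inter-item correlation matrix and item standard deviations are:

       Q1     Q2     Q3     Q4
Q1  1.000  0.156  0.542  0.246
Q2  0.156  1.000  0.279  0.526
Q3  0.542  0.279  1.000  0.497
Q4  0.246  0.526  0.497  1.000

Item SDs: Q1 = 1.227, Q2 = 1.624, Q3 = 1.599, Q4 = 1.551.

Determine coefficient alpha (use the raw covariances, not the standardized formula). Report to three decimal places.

Σσ²ᵢ = 1.227² + 1.624² + 1.599² + 1.551² = 9.1053
Covariances σ_ij = r_ij · s_i · s_j:
  σ(Q1,Q2) = 0.156 × 1.227 × 1.624 = 0.3109
  σ(Q1,Q3) = 0.542 × 1.227 × 1.599 = 1.0634
  σ(Q1,Q4) = 0.246 × 1.227 × 1.551 = 0.4682
  σ(Q2,Q3) = 0.279 × 1.624 × 1.599 = 0.7245
  σ(Q2,Q4) = 0.526 × 1.624 × 1.551 = 1.3249
  σ(Q3,Q4) = 0.497 × 1.599 × 1.551 = 1.2326
σ²_T = Σσ²ᵢ + 2·Σσ_ij = 9.1053 + 2 × 5.1245 = 19.3543
α = (4/3)·(1 − 9.1053/19.3543) = 0.706

α = 0.706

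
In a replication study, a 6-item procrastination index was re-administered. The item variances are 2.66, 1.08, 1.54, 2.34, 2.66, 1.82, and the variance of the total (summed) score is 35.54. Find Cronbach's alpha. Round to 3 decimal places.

α = 0.791

Σσᵢ² = 2.66 + 1.08 + 1.54 + 2.34 + 2.66 + 1.82 = 12.10
α = (k/(k−1))·(1 − Σσᵢ²/Var(T)) = (6/5)·(1 − 12.10/35.54) = 0.791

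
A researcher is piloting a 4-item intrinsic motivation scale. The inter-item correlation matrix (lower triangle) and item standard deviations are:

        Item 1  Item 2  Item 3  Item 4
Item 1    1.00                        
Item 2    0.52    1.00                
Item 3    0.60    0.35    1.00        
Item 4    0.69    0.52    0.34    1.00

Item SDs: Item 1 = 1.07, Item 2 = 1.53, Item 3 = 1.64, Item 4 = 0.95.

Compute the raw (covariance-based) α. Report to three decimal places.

Σσ²ᵢ = 1.07² + 1.53² + 1.64² + 0.95² = 7.0779
Covariances σ_ij = r_ij · s_i · s_j:
  σ(Item 1,Item 2) = 0.52 × 1.07 × 1.53 = 0.8513
  σ(Item 1,Item 3) = 0.60 × 1.07 × 1.64 = 1.0529
  σ(Item 1,Item 4) = 0.69 × 1.07 × 0.95 = 0.7014
  σ(Item 2,Item 3) = 0.35 × 1.53 × 1.64 = 0.8782
  σ(Item 2,Item 4) = 0.52 × 1.53 × 0.95 = 0.7558
  σ(Item 3,Item 4) = 0.34 × 1.64 × 0.95 = 0.5297
σ²_T = Σσ²ᵢ + 2·Σσ_ij = 7.0779 + 2 × 4.7693 = 16.6165
α = (4/3)·(1 − 7.0779/16.6165) = 0.765

α = 0.765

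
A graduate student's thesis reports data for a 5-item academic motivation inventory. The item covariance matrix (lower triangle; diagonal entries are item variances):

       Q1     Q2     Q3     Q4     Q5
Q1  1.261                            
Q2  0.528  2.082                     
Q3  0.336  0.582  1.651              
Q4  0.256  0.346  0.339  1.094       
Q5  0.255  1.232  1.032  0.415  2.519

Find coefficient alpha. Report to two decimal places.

sum of item variances = 1.261 + 2.082 + 1.651 + 1.094 + 2.519 = 8.607
Sum of the distinct covariances = 5.321
σ²_total = 8.607 + 2 × 5.321 = 19.249
α = (k/(k−1))·(1 − sum of item variances/σ²_total) = (5/4)·(1 − 8.607/19.249) = 0.69

coefficient alpha = 0.69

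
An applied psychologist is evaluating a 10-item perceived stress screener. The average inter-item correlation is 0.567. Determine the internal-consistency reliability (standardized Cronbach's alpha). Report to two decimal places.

Standardized α = k·r̄ / (1 + (k−1)·r̄) = 10 × 0.567 / (1 + 9 × 0.567)
  = 5.6700 / 6.1030 = 0.93

standardized Cronbach's alpha = 0.93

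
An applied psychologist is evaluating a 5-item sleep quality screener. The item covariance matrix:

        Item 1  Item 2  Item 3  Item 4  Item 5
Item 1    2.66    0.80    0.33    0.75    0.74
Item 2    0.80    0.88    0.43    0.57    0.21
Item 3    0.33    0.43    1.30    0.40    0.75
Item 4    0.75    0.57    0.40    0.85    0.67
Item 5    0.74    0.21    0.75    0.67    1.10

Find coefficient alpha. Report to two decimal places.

sum of item variances = 2.66 + 0.88 + 1.30 + 0.85 + 1.10 = 6.79
Sum of off-diagonal covariances = 5.65
Var(T) = 6.79 + 2 × 5.65 = 18.09
α = (k/(k−1))·(1 − sum of item variances/Var(T)) = (5/4)·(1 − 6.79/18.09) = 0.78

α = 0.78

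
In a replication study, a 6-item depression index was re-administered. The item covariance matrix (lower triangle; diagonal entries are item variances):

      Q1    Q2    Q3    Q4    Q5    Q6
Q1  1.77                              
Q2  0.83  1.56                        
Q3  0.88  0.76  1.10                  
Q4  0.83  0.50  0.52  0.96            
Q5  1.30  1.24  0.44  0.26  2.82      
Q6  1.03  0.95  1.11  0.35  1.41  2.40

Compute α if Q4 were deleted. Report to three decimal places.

α = 0.842

Remaining items: Q1, Q2, Q3, Q5, Q6 (k = 5).
ΣVar(i) = 1.77 + 1.56 + 1.10 + 2.82 + 2.40 = 9.65
σ²_T = 9.65 + 2 × 9.95 = 29.55
α (item deleted) = (5/4)·(1 − 9.65/29.55) = 0.842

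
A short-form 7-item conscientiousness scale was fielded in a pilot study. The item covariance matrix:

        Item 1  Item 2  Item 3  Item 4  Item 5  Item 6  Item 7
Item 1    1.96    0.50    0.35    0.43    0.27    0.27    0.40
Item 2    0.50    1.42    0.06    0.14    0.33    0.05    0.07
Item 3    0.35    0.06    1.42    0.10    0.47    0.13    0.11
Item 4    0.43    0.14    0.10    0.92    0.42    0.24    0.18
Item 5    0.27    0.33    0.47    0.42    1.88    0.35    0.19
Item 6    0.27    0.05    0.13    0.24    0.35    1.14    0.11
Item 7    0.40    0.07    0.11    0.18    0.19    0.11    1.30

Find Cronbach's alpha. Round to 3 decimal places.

Cronbach's alpha = 0.592

Σσ²ᵢ = 1.96 + 1.42 + 1.42 + 0.92 + 1.88 + 1.14 + 1.30 = 10.04
Sum of off-diagonal covariances = 5.17
Var(T) = 10.04 + 2 × 5.17 = 20.38
α = (k/(k−1))·(1 − Σσ²ᵢ/Var(T)) = (7/6)·(1 − 10.04/20.38) = 0.592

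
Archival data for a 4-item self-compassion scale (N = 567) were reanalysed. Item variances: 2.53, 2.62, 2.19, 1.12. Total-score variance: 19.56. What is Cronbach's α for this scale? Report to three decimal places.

α = 0.757

ΣVar(i) = 2.53 + 2.62 + 2.19 + 1.12 = 8.46
α = (k/(k−1))·(1 − ΣVar(i)/σ²_T) = (4/3)·(1 − 8.46/19.56) = 0.757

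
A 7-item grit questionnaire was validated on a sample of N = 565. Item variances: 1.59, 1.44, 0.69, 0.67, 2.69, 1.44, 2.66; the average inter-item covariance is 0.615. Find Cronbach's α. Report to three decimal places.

ΣVar(i) = 1.59 + 1.44 + 0.69 + 0.67 + 2.69 + 1.44 + 2.66 = 11.18
Sum of the 21 distinct covariances = 21 × 0.615 = 12.915
total variance = ΣVar(i) + 2·Σcov = 11.18 + 2 × 12.915 = 37.010
α = (7/6)·(1 − 11.18/37.010) = 0.814

α = 0.814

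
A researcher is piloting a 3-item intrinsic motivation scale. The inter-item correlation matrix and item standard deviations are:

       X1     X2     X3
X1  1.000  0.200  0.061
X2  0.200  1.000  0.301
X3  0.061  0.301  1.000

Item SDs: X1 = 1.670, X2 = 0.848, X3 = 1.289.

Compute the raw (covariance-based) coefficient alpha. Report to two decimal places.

Σσ²ᵢ = 1.670² + 0.848² + 1.289² = 5.1695
Covariances σ_ij = r_ij · s_i · s_j:
  σ(X1,X2) = 0.200 × 1.670 × 0.848 = 0.2832
  σ(X1,X3) = 0.061 × 1.670 × 1.289 = 0.1313
  σ(X2,X3) = 0.301 × 0.848 × 1.289 = 0.3290
σ²_T = Σσ²ᵢ + 2·Σσ_ij = 5.1695 + 2 × 0.7435 = 6.6565
α = (3/2)·(1 − 5.1695/6.6565) = 0.34

coefficient alpha = 0.34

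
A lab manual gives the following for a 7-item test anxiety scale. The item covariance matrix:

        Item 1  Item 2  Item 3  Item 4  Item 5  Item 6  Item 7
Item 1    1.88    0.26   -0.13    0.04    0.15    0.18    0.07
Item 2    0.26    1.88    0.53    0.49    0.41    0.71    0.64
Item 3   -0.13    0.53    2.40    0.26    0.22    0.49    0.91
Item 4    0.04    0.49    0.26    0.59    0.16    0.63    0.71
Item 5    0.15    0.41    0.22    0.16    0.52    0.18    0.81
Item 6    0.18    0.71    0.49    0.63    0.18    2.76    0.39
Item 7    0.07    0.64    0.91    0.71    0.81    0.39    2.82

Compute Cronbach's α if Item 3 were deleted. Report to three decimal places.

α = 0.633

Remaining items: Item 1, Item 2, Item 4, Item 5, Item 6, Item 7 (k = 6).
sum of item variances = 1.88 + 1.88 + 0.59 + 0.52 + 2.76 + 2.82 = 10.45
Var(T) = 10.45 + 2 × 5.83 = 22.11
α (item deleted) = (6/5)·(1 − 10.45/22.11) = 0.633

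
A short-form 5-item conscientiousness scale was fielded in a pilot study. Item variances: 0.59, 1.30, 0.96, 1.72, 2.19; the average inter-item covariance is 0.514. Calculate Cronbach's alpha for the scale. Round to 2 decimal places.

α = 0.75

Σσᵢ² = 0.59 + 1.30 + 0.96 + 1.72 + 2.19 = 6.76
Sum of the 10 distinct covariances = 10 × 0.514 = 5.140
total variance = Σσᵢ² + 2·Σcov = 6.76 + 2 × 5.140 = 17.040
α = (5/4)·(1 − 6.76/17.040) = 0.75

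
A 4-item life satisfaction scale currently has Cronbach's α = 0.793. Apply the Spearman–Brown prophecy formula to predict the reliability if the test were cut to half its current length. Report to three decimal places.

predicted reliability = 0.657

Length factor m = 1/2
α' = m·α / (1 − (1−m)·α)
   = 1/2 × 0.793 / (1 − (1 − 1/2) × 0.793)
   = 0.3965 / 0.6035 = 0.657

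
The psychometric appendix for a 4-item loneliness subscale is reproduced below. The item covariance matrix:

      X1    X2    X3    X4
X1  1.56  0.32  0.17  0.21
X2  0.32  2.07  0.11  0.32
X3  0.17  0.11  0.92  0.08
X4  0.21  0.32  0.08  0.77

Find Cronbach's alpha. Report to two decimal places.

Σσ²ᵢ = 1.56 + 2.07 + 0.92 + 0.77 = 5.32
Σ_{i<j} σ_ij = 1.21
Var(T) = 5.32 + 2 × 1.21 = 7.74
α = (k/(k−1))·(1 − Σσ²ᵢ/Var(T)) = (4/3)·(1 − 5.32/7.74) = 0.42

Cronbach's alpha = 0.42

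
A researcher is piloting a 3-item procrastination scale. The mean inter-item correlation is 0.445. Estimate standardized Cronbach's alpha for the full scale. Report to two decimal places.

α = 0.71

Standardized α = k·r̄ / (1 + (k−1)·r̄) = 3 × 0.445 / (1 + 2 × 0.445)
  = 1.3350 / 1.8900 = 0.71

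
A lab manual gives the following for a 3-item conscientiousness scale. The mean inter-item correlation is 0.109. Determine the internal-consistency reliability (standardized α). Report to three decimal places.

standardized α = 0.268

Standardized α = k·r̄ / (1 + (k−1)·r̄) = 3 × 0.109 / (1 + 2 × 0.109)
  = 0.3270 / 1.2180 = 0.268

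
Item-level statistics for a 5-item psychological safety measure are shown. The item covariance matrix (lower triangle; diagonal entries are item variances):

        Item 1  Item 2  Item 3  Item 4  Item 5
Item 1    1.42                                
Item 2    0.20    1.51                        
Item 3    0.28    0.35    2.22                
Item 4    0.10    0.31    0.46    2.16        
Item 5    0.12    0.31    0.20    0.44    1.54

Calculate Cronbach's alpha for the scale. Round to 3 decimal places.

Σσᵢ² = 1.42 + 1.51 + 2.22 + 2.16 + 1.54 = 8.85
Sum of off-diagonal covariances = 2.77
Var(T) = 8.85 + 2 × 2.77 = 14.39
α = (k/(k−1))·(1 − Σσᵢ²/Var(T)) = (5/4)·(1 − 8.85/14.39) = 0.481

α = 0.481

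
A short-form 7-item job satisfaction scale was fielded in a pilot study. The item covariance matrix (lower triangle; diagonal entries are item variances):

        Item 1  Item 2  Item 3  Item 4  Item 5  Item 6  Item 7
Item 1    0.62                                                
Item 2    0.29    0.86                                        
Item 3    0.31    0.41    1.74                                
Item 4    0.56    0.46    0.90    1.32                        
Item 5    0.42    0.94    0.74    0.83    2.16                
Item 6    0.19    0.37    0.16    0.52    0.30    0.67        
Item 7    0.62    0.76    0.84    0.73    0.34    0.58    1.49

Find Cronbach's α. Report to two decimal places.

α = 0.84

Σσᵢ² = 0.62 + 0.86 + 1.74 + 1.32 + 2.16 + 0.67 + 1.49 = 8.86
Sum of the distinct covariances = 11.27
σ²_total = 8.86 + 2 × 11.27 = 31.40
α = (k/(k−1))·(1 − Σσᵢ²/σ²_total) = (7/6)·(1 − 8.86/31.40) = 0.84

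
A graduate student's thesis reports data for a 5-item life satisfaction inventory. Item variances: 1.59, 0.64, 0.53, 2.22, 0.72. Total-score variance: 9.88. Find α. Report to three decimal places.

α = 0.529

ΣVar(i) = 1.59 + 0.64 + 0.53 + 2.22 + 0.72 = 5.70
α = (k/(k−1))·(1 − ΣVar(i)/Var(T)) = (5/4)·(1 − 5.70/9.88) = 0.529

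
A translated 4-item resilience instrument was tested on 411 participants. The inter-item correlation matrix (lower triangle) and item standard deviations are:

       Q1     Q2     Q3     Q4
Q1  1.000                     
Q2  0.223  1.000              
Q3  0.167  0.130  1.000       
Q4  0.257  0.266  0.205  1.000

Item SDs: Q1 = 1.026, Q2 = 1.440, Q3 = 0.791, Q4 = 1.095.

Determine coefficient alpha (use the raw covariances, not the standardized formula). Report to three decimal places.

Σσ²ᵢ = 1.026² + 1.440² + 0.791² + 1.095² = 4.9510
Covariances σ_ij = r_ij · s_i · s_j:
  σ(Q1,Q2) = 0.223 × 1.026 × 1.440 = 0.3295
  σ(Q1,Q3) = 0.167 × 1.026 × 0.791 = 0.1355
  σ(Q1,Q4) = 0.257 × 1.026 × 1.095 = 0.2887
  σ(Q2,Q3) = 0.130 × 1.440 × 0.791 = 0.1481
  σ(Q2,Q4) = 0.266 × 1.440 × 1.095 = 0.4194
  σ(Q3,Q4) = 0.205 × 0.791 × 1.095 = 0.1776
σ²_T = Σσ²ᵢ + 2·Σσ_ij = 4.9510 + 2 × 1.4988 = 7.9486
α = (4/3)·(1 − 4.9510/7.9486) = 0.503

coefficient alpha = 0.503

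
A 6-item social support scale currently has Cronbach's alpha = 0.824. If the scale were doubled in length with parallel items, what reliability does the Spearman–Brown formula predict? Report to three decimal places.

Length factor m = 2
α' = m·α / (1 + (m−1)·α)
   = 2 × 0.824 / (1 + (2 − 1) × 0.824)
   = 1.6480 / 1.8240 = 0.904

predicted reliability = 0.904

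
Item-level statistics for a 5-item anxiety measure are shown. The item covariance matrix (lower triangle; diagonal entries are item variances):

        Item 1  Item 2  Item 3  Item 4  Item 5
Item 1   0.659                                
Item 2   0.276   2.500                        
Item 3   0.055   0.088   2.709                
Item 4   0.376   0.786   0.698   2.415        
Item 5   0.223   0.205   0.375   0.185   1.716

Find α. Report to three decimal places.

α = 0.494

ΣVar(i) = 0.659 + 2.500 + 2.709 + 2.415 + 1.716 = 9.999
Σ_{i<j} σ_ij = 3.267
Var(T) = 9.999 + 2 × 3.267 = 16.533
α = (k/(k−1))·(1 − ΣVar(i)/Var(T)) = (5/4)·(1 − 9.999/16.533) = 0.494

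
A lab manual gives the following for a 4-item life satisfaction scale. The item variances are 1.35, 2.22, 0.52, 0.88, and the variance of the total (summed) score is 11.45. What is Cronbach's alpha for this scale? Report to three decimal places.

ΣVar(i) = 1.35 + 2.22 + 0.52 + 0.88 = 4.97
α = (k/(k−1))·(1 − ΣVar(i)/σ²_total) = (4/3)·(1 − 4.97/11.45) = 0.755

Cronbach's alpha = 0.755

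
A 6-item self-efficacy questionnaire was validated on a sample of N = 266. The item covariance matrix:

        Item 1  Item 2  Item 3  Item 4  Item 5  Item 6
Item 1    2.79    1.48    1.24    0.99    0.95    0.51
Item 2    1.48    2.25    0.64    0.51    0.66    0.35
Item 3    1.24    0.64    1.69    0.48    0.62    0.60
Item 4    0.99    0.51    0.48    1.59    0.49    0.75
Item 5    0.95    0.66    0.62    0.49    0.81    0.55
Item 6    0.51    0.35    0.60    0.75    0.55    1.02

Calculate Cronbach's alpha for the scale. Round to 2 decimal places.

α = 0.82

ΣVar(i) = 2.79 + 2.25 + 1.69 + 1.59 + 0.81 + 1.02 = 10.15
Σ_{i<j} σ_ij = 10.82
Var(T) = 10.15 + 2 × 10.82 = 31.79
α = (k/(k−1))·(1 − ΣVar(i)/Var(T)) = (6/5)·(1 − 10.15/31.79) = 0.82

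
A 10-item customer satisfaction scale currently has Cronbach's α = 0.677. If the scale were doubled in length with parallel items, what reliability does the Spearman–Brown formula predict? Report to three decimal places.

predicted reliability = 0.807

Length factor m = 2
α' = m·α / (1 + (m−1)·α)
   = 2 × 0.677 / (1 + (2 − 1) × 0.677)
   = 1.3540 / 1.6770 = 0.807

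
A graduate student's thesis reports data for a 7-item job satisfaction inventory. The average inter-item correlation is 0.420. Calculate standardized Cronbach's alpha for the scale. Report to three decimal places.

Standardized α = k·r̄ / (1 + (k−1)·r̄) = 7 × 0.420 / (1 + 6 × 0.420)
  = 2.9400 / 3.5200 = 0.835

α = 0.835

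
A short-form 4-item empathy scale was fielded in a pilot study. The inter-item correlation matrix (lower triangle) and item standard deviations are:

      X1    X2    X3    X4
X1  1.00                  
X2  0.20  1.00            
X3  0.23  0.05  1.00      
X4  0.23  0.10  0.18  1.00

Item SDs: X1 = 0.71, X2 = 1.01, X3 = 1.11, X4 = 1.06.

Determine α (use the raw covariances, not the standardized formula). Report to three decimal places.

Σσ²ᵢ = 0.71² + 1.01² + 1.11² + 1.06² = 3.8799
Covariances σ_ij = r_ij · s_i · s_j:
  σ(X1,X2) = 0.20 × 0.71 × 1.01 = 0.1434
  σ(X1,X3) = 0.23 × 0.71 × 1.11 = 0.1813
  σ(X1,X4) = 0.23 × 0.71 × 1.06 = 0.1731
  σ(X2,X3) = 0.05 × 1.01 × 1.11 = 0.0561
  σ(X2,X4) = 0.10 × 1.01 × 1.06 = 0.1071
  σ(X3,X4) = 0.18 × 1.11 × 1.06 = 0.2118
σ²_T = Σσ²ᵢ + 2·Σσ_ij = 3.8799 + 2 × 0.8728 = 5.6255
α = (4/3)·(1 − 3.8799/5.6255) = 0.414

α = 0.414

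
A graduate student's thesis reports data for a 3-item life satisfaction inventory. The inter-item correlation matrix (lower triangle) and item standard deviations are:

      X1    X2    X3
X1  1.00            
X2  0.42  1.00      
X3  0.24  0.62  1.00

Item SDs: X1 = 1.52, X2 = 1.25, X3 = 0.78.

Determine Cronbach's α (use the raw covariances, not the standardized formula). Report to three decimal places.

α = 0.644

Σσ²ᵢ = 1.52² + 1.25² + 0.78² = 4.4813
Covariances σ_ij = r_ij · s_i · s_j:
  σ(X1,X2) = 0.42 × 1.52 × 1.25 = 0.7980
  σ(X1,X3) = 0.24 × 1.52 × 0.78 = 0.2845
  σ(X2,X3) = 0.62 × 1.25 × 0.78 = 0.6045
σ²_T = Σσ²ᵢ + 2·Σσ_ij = 4.4813 + 2 × 1.6870 = 7.8553
α = (3/2)·(1 − 4.4813/7.8553) = 0.644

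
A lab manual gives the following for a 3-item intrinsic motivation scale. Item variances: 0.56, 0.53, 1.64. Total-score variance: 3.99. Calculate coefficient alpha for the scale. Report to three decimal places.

Σσ²ᵢ = 0.56 + 0.53 + 1.64 = 2.73
α = (k/(k−1))·(1 − Σσ²ᵢ/Var(T)) = (3/2)·(1 − 2.73/3.99) = 0.474

α = 0.474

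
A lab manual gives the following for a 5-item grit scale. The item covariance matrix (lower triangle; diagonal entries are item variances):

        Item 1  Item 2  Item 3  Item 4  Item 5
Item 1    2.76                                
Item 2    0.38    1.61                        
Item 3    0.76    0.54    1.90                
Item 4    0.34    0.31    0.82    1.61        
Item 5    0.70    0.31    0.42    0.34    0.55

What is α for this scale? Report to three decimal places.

Σσ²ᵢ = 2.76 + 1.61 + 1.90 + 1.61 + 0.55 = 8.43
Sum of off-diagonal covariances = 4.92
total variance = 8.43 + 2 × 4.92 = 18.27
α = (k/(k−1))·(1 − Σσ²ᵢ/total variance) = (5/4)·(1 − 8.43/18.27) = 0.673

α = 0.673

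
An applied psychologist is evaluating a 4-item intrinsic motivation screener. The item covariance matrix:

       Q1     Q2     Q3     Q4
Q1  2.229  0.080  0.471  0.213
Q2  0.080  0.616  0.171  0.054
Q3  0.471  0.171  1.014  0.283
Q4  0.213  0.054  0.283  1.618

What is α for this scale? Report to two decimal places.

α = 0.42

sum of item variances = 2.229 + 0.616 + 1.014 + 1.618 = 5.477
Sum of the distinct covariances = 1.272
σ²_T = 5.477 + 2 × 1.272 = 8.021
α = (k/(k−1))·(1 − sum of item variances/σ²_T) = (4/3)·(1 − 5.477/8.021) = 0.42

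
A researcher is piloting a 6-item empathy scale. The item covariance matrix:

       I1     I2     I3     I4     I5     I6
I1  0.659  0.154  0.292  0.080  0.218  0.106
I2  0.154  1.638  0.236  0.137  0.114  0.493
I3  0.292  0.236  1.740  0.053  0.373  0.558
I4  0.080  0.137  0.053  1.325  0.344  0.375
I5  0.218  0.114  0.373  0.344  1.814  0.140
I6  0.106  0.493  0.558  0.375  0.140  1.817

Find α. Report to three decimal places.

α = 0.540

Σσ²ᵢ = 0.659 + 1.638 + 1.740 + 1.325 + 1.814 + 1.817 = 8.993
Σ_{i<j} σ_ij = 3.673
Var(T) = 8.993 + 2 × 3.673 = 16.339
α = (k/(k−1))·(1 − Σσ²ᵢ/Var(T)) = (6/5)·(1 − 8.993/16.339) = 0.540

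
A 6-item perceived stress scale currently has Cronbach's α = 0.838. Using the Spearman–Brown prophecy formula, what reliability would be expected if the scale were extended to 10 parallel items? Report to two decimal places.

Length factor m = 10/6 = 1.6667
α' = m·α / (1 + (m−1)·α)
   = 10/6 × 0.838 / (1 + (10/6 − 1) × 0.838)
   = 1.3967 / 1.5587 = 0.90

predicted reliability = 0.90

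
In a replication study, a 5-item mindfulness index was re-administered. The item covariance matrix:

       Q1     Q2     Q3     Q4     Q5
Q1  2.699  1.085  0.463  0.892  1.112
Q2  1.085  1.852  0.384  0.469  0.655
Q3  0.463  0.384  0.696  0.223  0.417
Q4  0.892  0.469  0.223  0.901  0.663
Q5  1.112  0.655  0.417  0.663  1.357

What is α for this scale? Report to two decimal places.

α = 0.79

Σσᵢ² = 2.699 + 1.852 + 0.696 + 0.901 + 1.357 = 7.505
Sum of the distinct covariances = 6.363
σ²_total = 7.505 + 2 × 6.363 = 20.231
α = (k/(k−1))·(1 − Σσᵢ²/σ²_total) = (5/4)·(1 − 7.505/20.231) = 0.79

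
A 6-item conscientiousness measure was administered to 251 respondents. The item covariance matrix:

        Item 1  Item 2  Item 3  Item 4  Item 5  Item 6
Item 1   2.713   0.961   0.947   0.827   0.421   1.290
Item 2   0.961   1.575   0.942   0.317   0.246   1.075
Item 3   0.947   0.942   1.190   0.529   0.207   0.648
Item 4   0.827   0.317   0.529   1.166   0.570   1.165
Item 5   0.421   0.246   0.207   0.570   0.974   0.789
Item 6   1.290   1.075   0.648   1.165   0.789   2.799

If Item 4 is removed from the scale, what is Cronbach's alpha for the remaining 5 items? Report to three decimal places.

α = 0.774

Remaining items: Item 1, Item 2, Item 3, Item 5, Item 6 (k = 5).
sum of item variances = 2.713 + 1.575 + 1.190 + 0.974 + 2.799 = 9.251
σ²_T = 9.251 + 2 × 7.526 = 24.303
α (item deleted) = (5/4)·(1 − 9.251/24.303) = 0.774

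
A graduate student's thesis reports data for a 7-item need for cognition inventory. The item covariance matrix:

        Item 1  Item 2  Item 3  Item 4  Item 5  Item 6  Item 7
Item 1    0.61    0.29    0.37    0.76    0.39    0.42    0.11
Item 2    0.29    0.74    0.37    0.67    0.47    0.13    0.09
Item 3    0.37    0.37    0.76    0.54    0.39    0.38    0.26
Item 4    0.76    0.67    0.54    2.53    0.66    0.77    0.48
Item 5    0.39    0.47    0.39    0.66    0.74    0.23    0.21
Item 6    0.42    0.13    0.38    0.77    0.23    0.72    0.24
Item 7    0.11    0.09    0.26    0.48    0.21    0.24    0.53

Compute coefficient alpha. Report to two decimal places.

α = 0.83

Σσᵢ² = 0.61 + 0.74 + 0.76 + 2.53 + 0.74 + 0.72 + 0.53 = 6.63
Sum of the distinct covariances = 8.23
total variance = 6.63 + 2 × 8.23 = 23.09
α = (k/(k−1))·(1 − Σσᵢ²/total variance) = (7/6)·(1 − 6.63/23.09) = 0.83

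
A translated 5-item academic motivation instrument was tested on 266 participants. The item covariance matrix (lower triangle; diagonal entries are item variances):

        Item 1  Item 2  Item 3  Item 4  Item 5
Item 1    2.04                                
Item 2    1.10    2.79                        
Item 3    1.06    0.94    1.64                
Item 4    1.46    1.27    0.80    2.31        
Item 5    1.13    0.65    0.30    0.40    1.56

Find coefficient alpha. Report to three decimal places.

Σσ²ᵢ = 2.04 + 2.79 + 1.64 + 2.31 + 1.56 = 10.34
Sum of the distinct covariances = 9.11
total variance = 10.34 + 2 × 9.11 = 28.56
α = (k/(k−1))·(1 − Σσ²ᵢ/total variance) = (5/4)·(1 − 10.34/28.56) = 0.797

coefficient alpha = 0.797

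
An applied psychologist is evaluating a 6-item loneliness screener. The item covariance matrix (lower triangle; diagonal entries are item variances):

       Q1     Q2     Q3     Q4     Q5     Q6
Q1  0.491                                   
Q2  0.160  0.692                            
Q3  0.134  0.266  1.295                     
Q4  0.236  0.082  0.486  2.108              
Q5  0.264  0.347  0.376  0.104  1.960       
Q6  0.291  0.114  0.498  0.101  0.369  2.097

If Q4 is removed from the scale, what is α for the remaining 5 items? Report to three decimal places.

Remaining items: Q1, Q2, Q3, Q5, Q6 (k = 5).
sum of item variances = 0.491 + 0.692 + 1.295 + 1.960 + 2.097 = 6.535
Var(T) = 6.535 + 2 × 2.819 = 12.173
α (item deleted) = (5/4)·(1 − 6.535/12.173) = 0.579

α = 0.579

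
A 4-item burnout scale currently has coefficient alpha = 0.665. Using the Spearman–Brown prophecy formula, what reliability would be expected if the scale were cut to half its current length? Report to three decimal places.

predicted reliability = 0.498

Length factor m = 1/2
α' = m·α / (1 − (1−m)·α)
   = 1/2 × 0.665 / (1 − (1 − 1/2) × 0.665)
   = 0.3325 / 0.6675 = 0.498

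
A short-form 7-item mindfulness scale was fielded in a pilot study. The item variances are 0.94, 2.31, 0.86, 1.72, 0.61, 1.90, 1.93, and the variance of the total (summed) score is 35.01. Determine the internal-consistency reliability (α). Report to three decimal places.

sum of item variances = 0.94 + 2.31 + 0.86 + 1.72 + 0.61 + 1.90 + 1.93 = 10.27
α = (k/(k−1))·(1 − sum of item variances/σ²_T) = (7/6)·(1 − 10.27/35.01) = 0.824

α = 0.824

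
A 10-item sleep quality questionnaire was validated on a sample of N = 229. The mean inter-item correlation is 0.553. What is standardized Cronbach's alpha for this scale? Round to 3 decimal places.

standardized Cronbach's alpha = 0.925

Standardized α = k·r̄ / (1 + (k−1)·r̄) = 10 × 0.553 / (1 + 9 × 0.553)
  = 5.5300 / 5.9770 = 0.925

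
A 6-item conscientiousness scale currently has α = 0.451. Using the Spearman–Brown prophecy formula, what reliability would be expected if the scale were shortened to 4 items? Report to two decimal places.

predicted reliability = 0.35

Length factor m = 4/6 = 0.6667
α' = m·α / (1 − (1−m)·α)
   = 4/6 × 0.451 / (1 − (1 − 4/6) × 0.451)
   = 0.3007 / 0.8497 = 0.35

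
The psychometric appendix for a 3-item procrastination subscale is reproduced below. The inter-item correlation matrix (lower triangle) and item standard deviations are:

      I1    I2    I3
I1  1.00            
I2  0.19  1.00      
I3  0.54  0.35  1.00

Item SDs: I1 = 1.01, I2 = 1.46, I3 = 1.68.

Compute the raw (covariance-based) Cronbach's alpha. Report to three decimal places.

Σσ²ᵢ = 1.01² + 1.46² + 1.68² = 5.9741
Covariances σ_ij = r_ij · s_i · s_j:
  σ(I1,I2) = 0.19 × 1.01 × 1.46 = 0.2802
  σ(I1,I3) = 0.54 × 1.01 × 1.68 = 0.9163
  σ(I2,I3) = 0.35 × 1.46 × 1.68 = 0.8585
σ²_T = Σσ²ᵢ + 2·Σσ_ij = 5.9741 + 2 × 2.0550 = 10.0841
α = (3/2)·(1 − 5.9741/10.0841) = 0.611

Cronbach's alpha = 0.611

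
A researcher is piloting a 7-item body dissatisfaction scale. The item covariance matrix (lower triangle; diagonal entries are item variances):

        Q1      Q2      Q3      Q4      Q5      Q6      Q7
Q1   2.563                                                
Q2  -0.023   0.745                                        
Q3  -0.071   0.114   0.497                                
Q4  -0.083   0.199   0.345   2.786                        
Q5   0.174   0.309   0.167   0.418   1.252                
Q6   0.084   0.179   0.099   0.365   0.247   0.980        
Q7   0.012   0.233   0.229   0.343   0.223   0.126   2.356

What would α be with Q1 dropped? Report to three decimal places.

Remaining items: Q2, Q3, Q4, Q5, Q6, Q7 (k = 6).
ΣVar(i) = 0.745 + 0.497 + 2.786 + 1.252 + 0.980 + 2.356 = 8.616
Var(T) = 8.616 + 2 × 3.596 = 15.808
α (item deleted) = (6/5)·(1 − 8.616/15.808) = 0.546

α = 0.546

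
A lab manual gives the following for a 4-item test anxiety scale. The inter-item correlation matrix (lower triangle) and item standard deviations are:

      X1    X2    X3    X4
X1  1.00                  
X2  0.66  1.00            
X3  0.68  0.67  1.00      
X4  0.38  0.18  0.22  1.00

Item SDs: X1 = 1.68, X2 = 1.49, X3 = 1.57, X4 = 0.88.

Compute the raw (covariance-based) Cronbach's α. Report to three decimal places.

Cronbach's α = 0.795

Σσ²ᵢ = 1.68² + 1.49² + 1.57² + 0.88² = 8.2818
Covariances σ_ij = r_ij · s_i · s_j:
  σ(X1,X2) = 0.66 × 1.68 × 1.49 = 1.6521
  σ(X1,X3) = 0.68 × 1.68 × 1.57 = 1.7936
  σ(X1,X4) = 0.38 × 1.68 × 0.88 = 0.5618
  σ(X2,X3) = 0.67 × 1.49 × 1.57 = 1.5673
  σ(X2,X4) = 0.18 × 1.49 × 0.88 = 0.2360
  σ(X3,X4) = 0.22 × 1.57 × 0.88 = 0.3040
σ²_T = Σσ²ᵢ + 2·Σσ_ij = 8.2818 + 2 × 6.1148 = 20.5114
α = (4/3)·(1 − 8.2818/20.5114) = 0.795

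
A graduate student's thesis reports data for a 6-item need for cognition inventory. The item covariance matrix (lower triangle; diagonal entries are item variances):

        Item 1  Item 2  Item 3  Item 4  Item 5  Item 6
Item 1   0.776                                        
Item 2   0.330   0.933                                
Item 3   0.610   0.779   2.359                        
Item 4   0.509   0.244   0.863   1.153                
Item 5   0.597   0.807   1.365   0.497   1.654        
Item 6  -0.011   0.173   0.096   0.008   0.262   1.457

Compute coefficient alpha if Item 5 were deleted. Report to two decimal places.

α = 0.65

Remaining items: Item 1, Item 2, Item 3, Item 4, Item 6 (k = 5).
sum of item variances = 0.776 + 0.933 + 2.359 + 1.153 + 1.457 = 6.678
Var(T) = 6.678 + 2 × 3.601 = 13.880
α (item deleted) = (5/4)·(1 − 6.678/13.880) = 0.65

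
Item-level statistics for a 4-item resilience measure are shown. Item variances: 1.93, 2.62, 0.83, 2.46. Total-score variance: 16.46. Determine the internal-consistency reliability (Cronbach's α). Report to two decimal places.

Σσᵢ² = 1.93 + 2.62 + 0.83 + 2.46 = 7.84
α = (k/(k−1))·(1 − Σσᵢ²/total variance) = (4/3)·(1 − 7.84/16.46) = 0.70

α = 0.70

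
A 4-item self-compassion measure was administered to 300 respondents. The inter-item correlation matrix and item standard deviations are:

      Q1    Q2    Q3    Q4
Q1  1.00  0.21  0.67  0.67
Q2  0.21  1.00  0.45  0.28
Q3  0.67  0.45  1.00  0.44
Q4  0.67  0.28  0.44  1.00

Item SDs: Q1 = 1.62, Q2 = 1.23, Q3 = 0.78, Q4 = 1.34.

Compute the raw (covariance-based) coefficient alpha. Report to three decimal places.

Σσ²ᵢ = 1.62² + 1.23² + 0.78² + 1.34² = 6.5413
Covariances σ_ij = r_ij · s_i · s_j:
  σ(Q1,Q2) = 0.21 × 1.62 × 1.23 = 0.4184
  σ(Q1,Q3) = 0.67 × 1.62 × 0.78 = 0.8466
  σ(Q1,Q4) = 0.67 × 1.62 × 1.34 = 1.4544
  σ(Q2,Q3) = 0.45 × 1.23 × 0.78 = 0.4317
  σ(Q2,Q4) = 0.28 × 1.23 × 1.34 = 0.4615
  σ(Q3,Q4) = 0.44 × 0.78 × 1.34 = 0.4599
σ²_T = Σσ²ᵢ + 2·Σσ_ij = 6.5413 + 2 × 4.0725 = 14.6863
α = (4/3)·(1 − 6.5413/14.6863) = 0.739

coefficient alpha = 0.739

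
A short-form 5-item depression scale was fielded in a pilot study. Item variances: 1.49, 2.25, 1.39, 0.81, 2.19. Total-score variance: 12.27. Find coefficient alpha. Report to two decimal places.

coefficient alpha = 0.42

Σσ²ᵢ = 1.49 + 2.25 + 1.39 + 0.81 + 2.19 = 8.13
α = (k/(k−1))·(1 − Σσ²ᵢ/σ²_total) = (5/4)·(1 − 8.13/12.27) = 0.42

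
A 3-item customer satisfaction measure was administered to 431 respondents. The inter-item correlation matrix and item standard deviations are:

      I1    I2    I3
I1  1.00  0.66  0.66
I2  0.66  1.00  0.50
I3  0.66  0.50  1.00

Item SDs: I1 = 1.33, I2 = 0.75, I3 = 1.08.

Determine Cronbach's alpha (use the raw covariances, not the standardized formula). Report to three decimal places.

α = 0.802

Σσ²ᵢ = 1.33² + 0.75² + 1.08² = 3.4978
Covariances σ_ij = r_ij · s_i · s_j:
  σ(I1,I2) = 0.66 × 1.33 × 0.75 = 0.6584
  σ(I1,I3) = 0.66 × 1.33 × 1.08 = 0.9480
  σ(I2,I3) = 0.50 × 0.75 × 1.08 = 0.4050
σ²_T = Σσ²ᵢ + 2·Σσ_ij = 3.4978 + 2 × 2.0114 = 7.5206
α = (3/2)·(1 − 3.4978/7.5206) = 0.802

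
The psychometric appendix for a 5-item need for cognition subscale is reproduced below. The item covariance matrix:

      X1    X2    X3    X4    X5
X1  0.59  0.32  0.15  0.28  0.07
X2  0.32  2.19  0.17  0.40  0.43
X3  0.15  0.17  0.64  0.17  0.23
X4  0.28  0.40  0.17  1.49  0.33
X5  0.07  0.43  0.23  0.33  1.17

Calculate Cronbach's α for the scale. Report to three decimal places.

Σσ²ᵢ = 0.59 + 2.19 + 0.64 + 1.49 + 1.17 = 6.08
Sum of the distinct covariances = 2.55
Var(T) = 6.08 + 2 × 2.55 = 11.18
α = (k/(k−1))·(1 − Σσ²ᵢ/Var(T)) = (5/4)·(1 − 6.08/11.18) = 0.570

α = 0.570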